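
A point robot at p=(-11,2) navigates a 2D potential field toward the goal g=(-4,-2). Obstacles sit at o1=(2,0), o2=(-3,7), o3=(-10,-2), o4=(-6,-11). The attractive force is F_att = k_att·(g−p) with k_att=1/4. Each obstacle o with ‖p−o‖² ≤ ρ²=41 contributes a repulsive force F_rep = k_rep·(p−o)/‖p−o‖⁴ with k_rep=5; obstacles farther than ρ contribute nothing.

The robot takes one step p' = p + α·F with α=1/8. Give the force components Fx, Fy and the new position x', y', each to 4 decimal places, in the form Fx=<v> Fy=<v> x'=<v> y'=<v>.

Fx=1.7327 Fy=-0.9308 x'=-10.7834 y'=1.8837

F_att = 1/4·(g−p) = 1/4·(7,-4) = (1.7500,-1.0000)
o1: d²=173 > ρ²=41 → inactive
o2: d²=89 > ρ²=41 → inactive
o3: d²=17 ≤ ρ²=41; F_rep = 5·(-1,4)/17² = (-0.0173,0.0692)
o4: d²=194 > ρ²=41 → inactive
F = F_att + ΣF_rep = (1.7327,-0.9308)
p' = p + 1/8·F = (-10.7834,1.8837)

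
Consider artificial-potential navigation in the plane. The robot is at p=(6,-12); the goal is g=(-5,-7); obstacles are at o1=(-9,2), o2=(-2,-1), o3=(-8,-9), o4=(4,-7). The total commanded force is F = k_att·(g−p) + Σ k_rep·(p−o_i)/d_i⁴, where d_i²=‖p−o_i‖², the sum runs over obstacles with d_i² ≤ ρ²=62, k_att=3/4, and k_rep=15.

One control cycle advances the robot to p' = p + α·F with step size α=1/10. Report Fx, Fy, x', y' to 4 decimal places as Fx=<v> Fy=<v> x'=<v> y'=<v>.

Fx=-8.2143 Fy=3.6608 x'=5.1786 y'=-11.6339

F_att = 3/4·(g−p) = 3/4·(-11,5) = (-8.2500,3.7500)
o1: d²=421 > ρ²=62 → inactive
o2: d²=185 > ρ²=62 → inactive
o3: d²=205 > ρ²=62 → inactive
o4: d²=29 ≤ ρ²=62; F_rep = 15·(2,-5)/29² = (0.0357,-0.0892)
F = F_att + ΣF_rep = (-8.2143,3.6608)
p' = p + 1/10·F = (5.1786,-11.6339)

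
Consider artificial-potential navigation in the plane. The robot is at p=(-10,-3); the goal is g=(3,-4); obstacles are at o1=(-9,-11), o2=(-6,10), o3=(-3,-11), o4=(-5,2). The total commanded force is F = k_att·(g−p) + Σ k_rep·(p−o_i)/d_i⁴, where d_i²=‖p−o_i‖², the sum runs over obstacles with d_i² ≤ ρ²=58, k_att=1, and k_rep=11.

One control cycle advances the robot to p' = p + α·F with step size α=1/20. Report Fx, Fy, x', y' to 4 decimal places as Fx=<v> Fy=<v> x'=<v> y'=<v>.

Fx=12.9780 Fy=-1.0220 x'=-9.3511 y'=-3.0511

F_att = 1·(g−p) = 1·(13,-1) = (13.0000,-1.0000)
o1: d²=65 > ρ²=58 → inactive
o2: d²=185 > ρ²=58 → inactive
o3: d²=113 > ρ²=58 → inactive
o4: d²=50 ≤ ρ²=58; F_rep = 11·(-5,-5)/50² = (-0.0220,-0.0220)
F = F_att + ΣF_rep = (12.9780,-1.0220)
p' = p + 1/20·F = (-9.3511,-3.0511)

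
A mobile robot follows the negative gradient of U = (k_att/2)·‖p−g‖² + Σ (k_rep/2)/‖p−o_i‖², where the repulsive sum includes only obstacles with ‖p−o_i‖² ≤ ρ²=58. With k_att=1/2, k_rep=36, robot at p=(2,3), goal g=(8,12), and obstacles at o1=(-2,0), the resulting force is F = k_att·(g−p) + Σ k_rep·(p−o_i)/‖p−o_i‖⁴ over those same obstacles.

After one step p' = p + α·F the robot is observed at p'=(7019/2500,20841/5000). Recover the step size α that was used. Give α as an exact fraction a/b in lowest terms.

α = 1/4

F_att = 1/2·(g−p) = 1/2·(6,9) = (3.0000,4.5000)
o1: d²=25 ≤ ρ²=58; F_rep = 36·(4,3)/25² = (0.2304,0.1728)
F = F_att + ΣF_rep = (3.2304,4.6728)
Δp = p'−p = (0.8076,1.1682); α = Δx/Fx = (2019/2500) / (2019/625) = 1/4
check: Δy/Fy = (5841/5000) / (5841/1250) = 1/4 ✓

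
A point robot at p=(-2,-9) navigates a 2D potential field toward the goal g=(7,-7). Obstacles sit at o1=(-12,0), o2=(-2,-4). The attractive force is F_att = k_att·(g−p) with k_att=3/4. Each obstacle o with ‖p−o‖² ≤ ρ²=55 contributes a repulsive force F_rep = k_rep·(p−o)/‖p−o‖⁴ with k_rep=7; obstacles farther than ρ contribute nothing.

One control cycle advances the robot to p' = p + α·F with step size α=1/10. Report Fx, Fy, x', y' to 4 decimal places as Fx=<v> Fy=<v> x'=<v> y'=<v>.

F_att = 3/4·(g−p) = 3/4·(9,2) = (6.7500,1.5000)
o1: d²=181 > ρ²=55 → inactive
o2: d²=25 ≤ ρ²=55; F_rep = 7·(0,-5)/25² = (0.0000,-0.0560)
F = F_att + ΣF_rep = (6.7500,1.4440)
p' = p + 1/10·F = (-1.3250,-8.8556)

Fx=6.7500 Fy=1.4440 x'=-1.3250 y'=-8.8556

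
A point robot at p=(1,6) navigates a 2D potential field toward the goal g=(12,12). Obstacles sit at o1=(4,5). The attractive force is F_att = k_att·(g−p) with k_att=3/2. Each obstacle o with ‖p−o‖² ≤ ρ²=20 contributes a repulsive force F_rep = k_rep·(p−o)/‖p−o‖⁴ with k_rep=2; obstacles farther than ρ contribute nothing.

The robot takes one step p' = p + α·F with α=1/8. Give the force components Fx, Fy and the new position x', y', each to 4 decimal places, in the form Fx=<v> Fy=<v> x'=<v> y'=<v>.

Fx=16.4400 Fy=9.0200 x'=3.0550 y'=7.1275

F_att = 3/2·(g−p) = 3/2·(11,6) = (16.5000,9.0000)
o1: d²=10 ≤ ρ²=20; F_rep = 2·(-3,1)/10² = (-0.0600,0.0200)
F = F_att + ΣF_rep = (16.4400,9.0200)
p' = p + 1/8·F = (3.0550,7.1275)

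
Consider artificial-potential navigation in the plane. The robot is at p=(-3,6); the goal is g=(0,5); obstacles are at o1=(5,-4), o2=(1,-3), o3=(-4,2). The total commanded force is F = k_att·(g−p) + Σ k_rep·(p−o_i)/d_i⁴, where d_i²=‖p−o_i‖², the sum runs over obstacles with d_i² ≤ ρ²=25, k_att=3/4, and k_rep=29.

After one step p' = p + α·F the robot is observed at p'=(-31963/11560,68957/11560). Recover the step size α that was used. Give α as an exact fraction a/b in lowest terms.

F_att = 3/4·(g−p) = 3/4·(3,-1) = (2.2500,-0.7500)
o1: d²=164 > ρ²=25 → inactive
o2: d²=97 > ρ²=25 → inactive
o3: d²=17 ≤ ρ²=25; F_rep = 29·(1,4)/17² = (0.1003,0.4014)
F = F_att + ΣF_rep = (2.3503,-0.3486)
Δp = p'−p = (0.2350,-0.0349); α = Δx/Fx = (2717/11560) / (2717/1156) = 1/10
check: Δy/Fy = (-403/11560) / (-403/1156) = 1/10 ✓

α = 1/10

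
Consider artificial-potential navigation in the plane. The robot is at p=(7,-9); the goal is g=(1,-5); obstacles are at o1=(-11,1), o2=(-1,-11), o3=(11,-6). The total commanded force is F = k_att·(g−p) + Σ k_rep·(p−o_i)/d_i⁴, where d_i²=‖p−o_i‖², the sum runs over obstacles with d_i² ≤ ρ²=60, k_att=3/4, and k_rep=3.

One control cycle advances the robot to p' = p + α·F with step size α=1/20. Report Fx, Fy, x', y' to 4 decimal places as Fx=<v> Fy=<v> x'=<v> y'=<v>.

Fx=-4.5192 Fy=2.9856 x'=6.7740 y'=-8.8507

F_att = 3/4·(g−p) = 3/4·(-6,4) = (-4.5000,3.0000)
o1: d²=424 > ρ²=60 → inactive
o2: d²=68 > ρ²=60 → inactive
o3: d²=25 ≤ ρ²=60; F_rep = 3·(-4,-3)/25² = (-0.0192,-0.0144)
F = F_att + ΣF_rep = (-4.5192,2.9856)
p' = p + 1/20·F = (6.7740,-8.8507)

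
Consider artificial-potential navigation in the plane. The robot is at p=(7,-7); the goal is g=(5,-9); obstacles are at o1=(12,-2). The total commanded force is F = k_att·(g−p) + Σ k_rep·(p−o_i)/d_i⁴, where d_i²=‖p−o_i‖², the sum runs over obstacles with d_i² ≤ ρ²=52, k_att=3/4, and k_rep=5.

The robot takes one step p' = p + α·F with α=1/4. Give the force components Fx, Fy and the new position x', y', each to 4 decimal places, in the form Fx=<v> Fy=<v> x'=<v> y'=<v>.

Fx=-1.5100 Fy=-1.5100 x'=6.6225 y'=-7.3775

F_att = 3/4·(g−p) = 3/4·(-2,-2) = (-1.5000,-1.5000)
o1: d²=50 ≤ ρ²=52; F_rep = 5·(-5,-5)/50² = (-0.0100,-0.0100)
F = F_att + ΣF_rep = (-1.5100,-1.5100)
p' = p + 1/4·F = (6.6225,-7.3775)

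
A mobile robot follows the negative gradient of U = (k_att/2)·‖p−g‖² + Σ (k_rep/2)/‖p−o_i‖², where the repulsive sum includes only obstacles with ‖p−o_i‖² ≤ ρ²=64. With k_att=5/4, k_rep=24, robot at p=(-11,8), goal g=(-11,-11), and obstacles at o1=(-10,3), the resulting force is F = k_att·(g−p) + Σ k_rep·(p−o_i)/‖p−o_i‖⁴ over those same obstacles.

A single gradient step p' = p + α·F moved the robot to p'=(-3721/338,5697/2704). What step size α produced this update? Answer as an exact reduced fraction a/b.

F_att = 5/4·(g−p) = 5/4·(0,-19) = (0.0000,-23.7500)
o1: d²=26 ≤ ρ²=64; F_rep = 24·(-1,5)/26² = (-0.0355,0.1775)
F = F_att + ΣF_rep = (-0.0355,-23.5725)
Δp = p'−p = (-0.0089,-5.8931); α = Δx/Fx = (-3/338) / (-6/169) = 1/4
check: Δy/Fy = (-15935/2704) / (-15935/676) = 1/4 ✓

α = 1/4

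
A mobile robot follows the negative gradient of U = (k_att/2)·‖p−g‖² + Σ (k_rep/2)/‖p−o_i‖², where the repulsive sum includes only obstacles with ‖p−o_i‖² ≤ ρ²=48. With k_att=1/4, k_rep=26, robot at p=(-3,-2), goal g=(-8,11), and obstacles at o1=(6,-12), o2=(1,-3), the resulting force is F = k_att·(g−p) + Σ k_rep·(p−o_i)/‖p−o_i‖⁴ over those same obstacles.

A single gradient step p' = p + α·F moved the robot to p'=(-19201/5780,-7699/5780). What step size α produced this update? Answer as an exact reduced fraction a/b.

α = 1/5

F_att = 1/4·(g−p) = 1/4·(-5,13) = (-1.2500,3.2500)
o1: d²=181 > ρ²=48 → inactive
o2: d²=17 ≤ ρ²=48; F_rep = 26·(-4,1)/17² = (-0.3599,0.0900)
F = F_att + ΣF_rep = (-1.6099,3.3400)
Δp = p'−p = (-0.3220,0.6680); α = Δx/Fx = (-1861/5780) / (-1861/1156) = 1/5
check: Δy/Fy = (3861/5780) / (3861/1156) = 1/5 ✓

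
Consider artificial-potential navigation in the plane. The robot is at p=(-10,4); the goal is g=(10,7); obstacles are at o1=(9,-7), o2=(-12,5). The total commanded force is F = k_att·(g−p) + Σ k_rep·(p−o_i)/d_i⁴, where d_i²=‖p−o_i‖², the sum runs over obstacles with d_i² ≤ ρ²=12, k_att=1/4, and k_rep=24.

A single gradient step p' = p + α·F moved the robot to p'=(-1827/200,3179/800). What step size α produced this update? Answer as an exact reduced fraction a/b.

α = 1/8

F_att = 1/4·(g−p) = 1/4·(20,3) = (5.0000,0.7500)
o1: d²=482 > ρ²=12 → inactive
o2: d²=5 ≤ ρ²=12; F_rep = 24·(2,-1)/5² = (1.9200,-0.9600)
F = F_att + ΣF_rep = (6.9200,-0.2100)
Δp = p'−p = (0.8650,-0.0262); α = Δx/Fx = (173/200) / (173/25) = 1/8
check: Δy/Fy = (-21/800) / (-21/100) = 1/8 ✓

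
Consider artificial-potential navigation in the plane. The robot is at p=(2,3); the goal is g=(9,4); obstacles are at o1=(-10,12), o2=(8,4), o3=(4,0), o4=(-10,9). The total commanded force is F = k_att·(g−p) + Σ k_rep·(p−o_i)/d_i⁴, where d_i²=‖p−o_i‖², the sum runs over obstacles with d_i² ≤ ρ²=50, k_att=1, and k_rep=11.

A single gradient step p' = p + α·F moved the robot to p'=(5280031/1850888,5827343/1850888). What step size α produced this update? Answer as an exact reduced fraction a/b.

α = 1/8

F_att = 1·(g−p) = 1·(7,1) = (7.0000,1.0000)
o1: d²=225 > ρ²=50 → inactive
o2: d²=37 ≤ ρ²=50; F_rep = 11·(-6,-1)/37² = (-0.0482,-0.0080)
o3: d²=13 ≤ ρ²=50; F_rep = 11·(-2,3)/13² = (-0.1302,0.1953)
o4: d²=180 > ρ²=50 → inactive
F = F_att + ΣF_rep = (6.8216,1.1872)
Δp = p'−p = (0.8527,0.1484); α = Δx/Fx = (1578255/1850888) / (1578255/231361) = 1/8
check: Δy/Fy = (274679/1850888) / (274679/231361) = 1/8 ✓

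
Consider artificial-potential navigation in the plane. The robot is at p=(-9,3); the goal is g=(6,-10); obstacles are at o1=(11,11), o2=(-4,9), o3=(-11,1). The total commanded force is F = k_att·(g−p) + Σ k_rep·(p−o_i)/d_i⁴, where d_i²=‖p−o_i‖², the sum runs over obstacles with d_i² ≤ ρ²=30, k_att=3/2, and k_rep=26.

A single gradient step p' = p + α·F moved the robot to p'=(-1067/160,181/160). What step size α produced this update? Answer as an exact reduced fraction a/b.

α = 1/10

F_att = 3/2·(g−p) = 3/2·(15,-13) = (22.5000,-19.5000)
o1: d²=464 > ρ²=30 → inactive
o2: d²=61 > ρ²=30 → inactive
o3: d²=8 ≤ ρ²=30; F_rep = 26·(2,2)/8² = (0.8125,0.8125)
F = F_att + ΣF_rep = (23.3125,-18.6875)
Δp = p'−p = (2.3312,-1.8687); α = Δx/Fx = (373/160) / (373/16) = 1/10
check: Δy/Fy = (-299/160) / (-299/16) = 1/10 ✓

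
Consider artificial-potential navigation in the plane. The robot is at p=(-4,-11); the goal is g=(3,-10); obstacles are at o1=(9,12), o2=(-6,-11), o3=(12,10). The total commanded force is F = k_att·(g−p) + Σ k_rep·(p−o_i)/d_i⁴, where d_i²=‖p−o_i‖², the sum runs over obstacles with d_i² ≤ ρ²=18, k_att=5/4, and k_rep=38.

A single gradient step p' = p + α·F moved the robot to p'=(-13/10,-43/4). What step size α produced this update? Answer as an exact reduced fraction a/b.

F_att = 5/4·(g−p) = 5/4·(7,1) = (8.7500,1.2500)
o1: d²=698 > ρ²=18 → inactive
o2: d²=4 ≤ ρ²=18; F_rep = 38·(2,0)/4² = (4.7500,0.0000)
o3: d²=697 > ρ²=18 → inactive
F = F_att + ΣF_rep = (13.5000,1.2500)
Δp = p'−p = (2.7000,0.2500); α = Δx/Fx = (27/10) / (27/2) = 1/5
check: Δy/Fy = (1/4) / (5/4) = 1/5 ✓

α = 1/5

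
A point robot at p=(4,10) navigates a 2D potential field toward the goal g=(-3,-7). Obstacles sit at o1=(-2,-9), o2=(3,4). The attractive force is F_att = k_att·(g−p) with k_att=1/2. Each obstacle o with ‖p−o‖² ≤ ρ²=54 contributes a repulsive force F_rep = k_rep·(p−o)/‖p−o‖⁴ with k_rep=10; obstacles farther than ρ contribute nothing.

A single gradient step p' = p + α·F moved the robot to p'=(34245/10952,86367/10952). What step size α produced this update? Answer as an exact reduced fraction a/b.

α = 1/4

F_att = 1/2·(g−p) = 1/2·(-7,-17) = (-3.5000,-8.5000)
o1: d²=397 > ρ²=54 → inactive
o2: d²=37 ≤ ρ²=54; F_rep = 10·(1,6)/37² = (0.0073,0.0438)
F = F_att + ΣF_rep = (-3.4927,-8.4562)
Δp = p'−p = (-0.8732,-2.1140); α = Δx/Fx = (-9563/10952) / (-9563/2738) = 1/4
check: Δy/Fy = (-23153/10952) / (-23153/2738) = 1/4 ✓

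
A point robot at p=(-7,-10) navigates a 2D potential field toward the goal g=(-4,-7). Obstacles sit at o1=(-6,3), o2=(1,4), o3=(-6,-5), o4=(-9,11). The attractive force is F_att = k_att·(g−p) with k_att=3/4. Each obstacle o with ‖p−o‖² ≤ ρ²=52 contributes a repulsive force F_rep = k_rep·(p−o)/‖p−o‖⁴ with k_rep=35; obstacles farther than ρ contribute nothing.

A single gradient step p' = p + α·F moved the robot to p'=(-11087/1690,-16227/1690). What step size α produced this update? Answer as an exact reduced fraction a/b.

α = 1/5

F_att = 3/4·(g−p) = 3/4·(3,3) = (2.2500,2.2500)
o1: d²=170 > ρ²=52 → inactive
o2: d²=260 > ρ²=52 → inactive
o3: d²=26 ≤ ρ²=52; F_rep = 35·(-1,-5)/26² = (-0.0518,-0.2589)
o4: d²=445 > ρ²=52 → inactive
F = F_att + ΣF_rep = (2.1982,1.9911)
Δp = p'−p = (0.4396,0.3982); α = Δx/Fx = (743/1690) / (743/338) = 1/5
check: Δy/Fy = (673/1690) / (673/338) = 1/5 ✓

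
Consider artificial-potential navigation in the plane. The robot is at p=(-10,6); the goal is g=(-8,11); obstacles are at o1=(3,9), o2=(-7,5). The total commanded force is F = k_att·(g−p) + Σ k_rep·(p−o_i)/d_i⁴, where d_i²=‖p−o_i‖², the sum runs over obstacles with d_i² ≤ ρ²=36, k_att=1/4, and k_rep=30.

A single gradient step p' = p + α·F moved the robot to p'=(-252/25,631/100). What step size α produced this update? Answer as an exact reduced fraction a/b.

α = 1/5

F_att = 1/4·(g−p) = 1/4·(2,5) = (0.5000,1.2500)
o1: d²=178 > ρ²=36 → inactive
o2: d²=10 ≤ ρ²=36; F_rep = 30·(-3,1)/10² = (-0.9000,0.3000)
F = F_att + ΣF_rep = (-0.4000,1.5500)
Δp = p'−p = (-0.0800,0.3100); α = Δx/Fx = (-2/25) / (-2/5) = 1/5
check: Δy/Fy = (31/100) / (31/20) = 1/5 ✓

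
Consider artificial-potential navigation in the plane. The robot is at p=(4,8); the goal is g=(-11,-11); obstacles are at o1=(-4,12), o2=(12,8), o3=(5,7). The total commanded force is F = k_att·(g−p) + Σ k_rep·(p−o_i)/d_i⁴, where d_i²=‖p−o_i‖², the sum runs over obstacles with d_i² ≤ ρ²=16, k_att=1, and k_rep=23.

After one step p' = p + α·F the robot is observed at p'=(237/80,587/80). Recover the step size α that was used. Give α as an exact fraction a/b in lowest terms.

F_att = 1·(g−p) = 1·(-15,-19) = (-15.0000,-19.0000)
o1: d²=80 > ρ²=16 → inactive
o2: d²=64 > ρ²=16 → inactive
o3: d²=2 ≤ ρ²=16; F_rep = 23·(-1,1)/2² = (-5.7500,5.7500)
F = F_att + ΣF_rep = (-20.7500,-13.2500)
Δp = p'−p = (-1.0375,-0.6625); α = Δx/Fx = (-83/80) / (-83/4) = 1/20
check: Δy/Fy = (-53/80) / (-53/4) = 1/20 ✓

α = 1/20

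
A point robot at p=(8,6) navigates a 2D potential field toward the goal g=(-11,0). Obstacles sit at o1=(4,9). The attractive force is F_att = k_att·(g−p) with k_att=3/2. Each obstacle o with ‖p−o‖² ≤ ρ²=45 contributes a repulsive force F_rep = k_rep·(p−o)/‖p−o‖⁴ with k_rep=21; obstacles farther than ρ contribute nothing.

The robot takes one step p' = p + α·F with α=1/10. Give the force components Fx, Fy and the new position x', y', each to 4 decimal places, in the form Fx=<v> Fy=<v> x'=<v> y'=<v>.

Fx=-28.3656 Fy=-9.1008 x'=5.1634 y'=5.0899

F_att = 3/2·(g−p) = 3/2·(-19,-6) = (-28.5000,-9.0000)
o1: d²=25 ≤ ρ²=45; F_rep = 21·(4,-3)/25² = (0.1344,-0.1008)
F = F_att + ΣF_rep = (-28.3656,-9.1008)
p' = p + 1/10·F = (5.1634,5.0899)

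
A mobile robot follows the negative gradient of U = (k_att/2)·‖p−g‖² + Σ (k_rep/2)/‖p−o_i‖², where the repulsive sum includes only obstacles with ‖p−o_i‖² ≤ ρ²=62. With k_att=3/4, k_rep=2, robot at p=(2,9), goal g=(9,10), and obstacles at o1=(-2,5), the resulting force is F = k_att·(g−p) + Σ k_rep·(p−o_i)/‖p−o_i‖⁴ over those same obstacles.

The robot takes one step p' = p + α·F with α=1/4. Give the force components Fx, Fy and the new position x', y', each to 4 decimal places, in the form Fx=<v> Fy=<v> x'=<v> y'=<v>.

Fx=5.2578 Fy=0.7578 x'=3.3145 y'=9.1895

F_att = 3/4·(g−p) = 3/4·(7,1) = (5.2500,0.7500)
o1: d²=32 ≤ ρ²=62; F_rep = 2·(4,4)/32² = (0.0078,0.0078)
F = F_att + ΣF_rep = (5.2578,0.7578)
p' = p + 1/4·F = (3.3145,9.1895)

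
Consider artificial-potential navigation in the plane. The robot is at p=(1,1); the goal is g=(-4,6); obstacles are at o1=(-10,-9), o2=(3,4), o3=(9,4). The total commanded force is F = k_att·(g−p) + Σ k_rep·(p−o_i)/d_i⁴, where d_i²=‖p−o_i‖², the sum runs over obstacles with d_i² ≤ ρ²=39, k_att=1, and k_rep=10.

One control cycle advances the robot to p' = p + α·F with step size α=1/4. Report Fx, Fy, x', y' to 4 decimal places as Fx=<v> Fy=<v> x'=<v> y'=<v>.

F_att = 1·(g−p) = 1·(-5,5) = (-5.0000,5.0000)
o1: d²=221 > ρ²=39 → inactive
o2: d²=13 ≤ ρ²=39; F_rep = 10·(-2,-3)/13² = (-0.1183,-0.1775)
o3: d²=73 > ρ²=39 → inactive
F = F_att + ΣF_rep = (-5.1183,4.8225)
p' = p + 1/4·F = (-0.2796,2.2056)

Fx=-5.1183 Fy=4.8225 x'=-0.2796 y'=2.2056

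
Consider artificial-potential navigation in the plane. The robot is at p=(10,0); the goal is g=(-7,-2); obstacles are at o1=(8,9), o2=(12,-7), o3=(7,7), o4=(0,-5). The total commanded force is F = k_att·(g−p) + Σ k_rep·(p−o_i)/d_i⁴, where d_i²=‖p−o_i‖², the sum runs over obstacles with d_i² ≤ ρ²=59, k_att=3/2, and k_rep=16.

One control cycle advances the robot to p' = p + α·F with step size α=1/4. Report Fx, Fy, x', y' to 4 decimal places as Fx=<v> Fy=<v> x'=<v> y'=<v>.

F_att = 3/2·(g−p) = 3/2·(-17,-2) = (-25.5000,-3.0000)
o1: d²=85 > ρ²=59 → inactive
o2: d²=53 ≤ ρ²=59; F_rep = 16·(-2,7)/53² = (-0.0114,0.0399)
o3: d²=58 ≤ ρ²=59; F_rep = 16·(3,-7)/58² = (0.0143,-0.0333)
o4: d²=125 > ρ²=59 → inactive
F = F_att + ΣF_rep = (-25.4971,-2.9934)
p' = p + 1/4·F = (3.6257,-0.7484)

Fx=-25.4971 Fy=-2.9934 x'=3.6257 y'=-0.7484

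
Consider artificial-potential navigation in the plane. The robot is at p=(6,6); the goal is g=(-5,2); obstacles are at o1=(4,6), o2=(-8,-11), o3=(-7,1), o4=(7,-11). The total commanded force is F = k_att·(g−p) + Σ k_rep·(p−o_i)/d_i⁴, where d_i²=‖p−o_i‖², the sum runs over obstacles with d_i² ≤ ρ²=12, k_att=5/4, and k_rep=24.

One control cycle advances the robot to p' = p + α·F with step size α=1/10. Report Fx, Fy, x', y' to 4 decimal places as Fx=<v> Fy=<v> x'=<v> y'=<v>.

Fx=-10.7500 Fy=-5.0000 x'=4.9250 y'=5.5000

F_att = 5/4·(g−p) = 5/4·(-11,-4) = (-13.7500,-5.0000)
o1: d²=4 ≤ ρ²=12; F_rep = 24·(2,0)/4² = (3.0000,0.0000)
o2: d²=485 > ρ²=12 → inactive
o3: d²=194 > ρ²=12 → inactive
o4: d²=290 > ρ²=12 → inactive
F = F_att + ΣF_rep = (-10.7500,-5.0000)
p' = p + 1/10·F = (4.9250,5.5000)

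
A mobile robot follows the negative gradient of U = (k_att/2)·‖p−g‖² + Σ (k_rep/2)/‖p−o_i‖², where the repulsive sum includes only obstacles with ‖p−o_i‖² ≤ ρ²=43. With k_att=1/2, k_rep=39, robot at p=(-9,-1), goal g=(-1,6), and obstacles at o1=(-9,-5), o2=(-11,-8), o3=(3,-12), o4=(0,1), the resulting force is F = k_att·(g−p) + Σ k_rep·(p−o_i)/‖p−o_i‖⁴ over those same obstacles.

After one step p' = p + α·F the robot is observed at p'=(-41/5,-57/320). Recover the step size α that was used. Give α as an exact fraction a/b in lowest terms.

F_att = 1/2·(g−p) = 1/2·(8,7) = (4.0000,3.5000)
o1: d²=16 ≤ ρ²=43; F_rep = 39·(0,4)/16² = (0.0000,0.6094)
o2: d²=53 > ρ²=43 → inactive
o3: d²=265 > ρ²=43 → inactive
o4: d²=85 > ρ²=43 → inactive
F = F_att + ΣF_rep = (4.0000,4.1094)
Δp = p'−p = (0.8000,0.8219); α = Δx/Fx = (4/5) / (4) = 1/5
check: Δy/Fy = (263/320) / (263/64) = 1/5 ✓

α = 1/5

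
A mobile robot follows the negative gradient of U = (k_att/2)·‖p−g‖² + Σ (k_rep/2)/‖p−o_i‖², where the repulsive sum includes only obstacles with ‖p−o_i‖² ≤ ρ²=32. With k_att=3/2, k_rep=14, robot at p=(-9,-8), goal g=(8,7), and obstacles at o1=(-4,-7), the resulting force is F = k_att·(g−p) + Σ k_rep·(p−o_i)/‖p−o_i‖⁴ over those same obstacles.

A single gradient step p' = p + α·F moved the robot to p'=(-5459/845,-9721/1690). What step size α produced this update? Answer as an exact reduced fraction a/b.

F_att = 3/2·(g−p) = 3/2·(17,15) = (25.5000,22.5000)
o1: d²=26 ≤ ρ²=32; F_rep = 14·(-5,-1)/26² = (-0.1036,-0.0207)
F = F_att + ΣF_rep = (25.3964,22.4793)
Δp = p'−p = (2.5396,2.2479); α = Δx/Fx = (2146/845) / (4292/169) = 1/10
check: Δy/Fy = (3799/1690) / (3799/169) = 1/10 ✓

α = 1/10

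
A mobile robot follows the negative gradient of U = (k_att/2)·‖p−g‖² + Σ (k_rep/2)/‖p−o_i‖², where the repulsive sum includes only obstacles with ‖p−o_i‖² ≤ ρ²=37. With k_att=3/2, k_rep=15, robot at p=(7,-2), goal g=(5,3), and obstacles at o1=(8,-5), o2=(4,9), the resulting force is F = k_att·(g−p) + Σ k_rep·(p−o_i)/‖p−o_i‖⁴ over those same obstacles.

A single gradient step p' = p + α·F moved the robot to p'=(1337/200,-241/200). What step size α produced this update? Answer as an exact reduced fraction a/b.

α = 1/10

F_att = 3/2·(g−p) = 3/2·(-2,5) = (-3.0000,7.5000)
o1: d²=10 ≤ ρ²=37; F_rep = 15·(-1,3)/10² = (-0.1500,0.4500)
o2: d²=130 > ρ²=37 → inactive
F = F_att + ΣF_rep = (-3.1500,7.9500)
Δp = p'−p = (-0.3150,0.7950); α = Δx/Fx = (-63/200) / (-63/20) = 1/10
check: Δy/Fy = (159/200) / (159/20) = 1/10 ✓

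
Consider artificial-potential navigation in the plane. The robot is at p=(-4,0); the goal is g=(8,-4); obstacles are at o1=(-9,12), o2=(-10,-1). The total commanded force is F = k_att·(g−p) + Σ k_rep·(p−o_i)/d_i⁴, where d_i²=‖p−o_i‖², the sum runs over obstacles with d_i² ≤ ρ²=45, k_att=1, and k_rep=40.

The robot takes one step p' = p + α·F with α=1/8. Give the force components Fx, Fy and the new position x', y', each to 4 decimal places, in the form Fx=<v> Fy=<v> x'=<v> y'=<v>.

F_att = 1·(g−p) = 1·(12,-4) = (12.0000,-4.0000)
o1: d²=169 > ρ²=45 → inactive
o2: d²=37 ≤ ρ²=45; F_rep = 40·(6,1)/37² = (0.1753,0.0292)
F = F_att + ΣF_rep = (12.1753,-3.9708)
p' = p + 1/8·F = (-2.4781,-0.4963)

Fx=12.1753 Fy=-3.9708 x'=-2.4781 y'=-0.4963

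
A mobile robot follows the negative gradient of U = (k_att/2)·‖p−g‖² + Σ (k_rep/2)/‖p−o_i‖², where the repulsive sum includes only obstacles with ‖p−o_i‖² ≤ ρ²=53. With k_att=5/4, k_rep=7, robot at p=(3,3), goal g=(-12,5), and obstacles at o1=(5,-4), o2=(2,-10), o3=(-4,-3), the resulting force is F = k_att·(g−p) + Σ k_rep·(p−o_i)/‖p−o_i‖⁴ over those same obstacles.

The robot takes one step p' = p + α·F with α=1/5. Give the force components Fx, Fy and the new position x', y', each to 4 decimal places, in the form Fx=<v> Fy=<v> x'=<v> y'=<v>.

Fx=-18.7550 Fy=2.5174 x'=-0.7510 y'=3.5035

F_att = 5/4·(g−p) = 5/4·(-15,2) = (-18.7500,2.5000)
o1: d²=53 ≤ ρ²=53; F_rep = 7·(-2,7)/53² = (-0.0050,0.0174)
o2: d²=170 > ρ²=53 → inactive
o3: d²=85 > ρ²=53 → inactive
F = F_att + ΣF_rep = (-18.7550,2.5174)
p' = p + 1/5·F = (-0.7510,3.5035)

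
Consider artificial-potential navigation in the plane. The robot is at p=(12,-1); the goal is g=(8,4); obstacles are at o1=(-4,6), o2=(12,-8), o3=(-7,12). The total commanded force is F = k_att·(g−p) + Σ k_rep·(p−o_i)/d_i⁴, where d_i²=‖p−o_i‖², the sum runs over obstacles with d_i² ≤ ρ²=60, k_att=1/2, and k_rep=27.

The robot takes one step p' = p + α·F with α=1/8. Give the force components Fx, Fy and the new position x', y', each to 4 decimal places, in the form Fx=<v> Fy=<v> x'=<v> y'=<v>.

F_att = 1/2·(g−p) = 1/2·(-4,5) = (-2.0000,2.5000)
o1: d²=305 > ρ²=60 → inactive
o2: d²=49 ≤ ρ²=60; F_rep = 27·(0,7)/49² = (0.0000,0.0787)
o3: d²=530 > ρ²=60 → inactive
F = F_att + ΣF_rep = (-2.0000,2.5787)
p' = p + 1/8·F = (11.7500,-0.6777)

Fx=-2.0000 Fy=2.5787 x'=11.7500 y'=-0.6777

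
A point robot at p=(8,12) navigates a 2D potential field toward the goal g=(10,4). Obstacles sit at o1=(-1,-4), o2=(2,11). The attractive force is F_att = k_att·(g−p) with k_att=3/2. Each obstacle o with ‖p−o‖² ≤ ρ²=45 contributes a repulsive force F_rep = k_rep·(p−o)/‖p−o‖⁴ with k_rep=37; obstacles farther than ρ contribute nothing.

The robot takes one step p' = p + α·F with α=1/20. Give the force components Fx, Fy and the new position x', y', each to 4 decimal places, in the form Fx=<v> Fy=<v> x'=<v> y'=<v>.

Fx=3.1622 Fy=-11.9730 x'=8.1581 y'=11.4014

F_att = 3/2·(g−p) = 3/2·(2,-8) = (3.0000,-12.0000)
o1: d²=337 > ρ²=45 → inactive
o2: d²=37 ≤ ρ²=45; F_rep = 37·(6,1)/37² = (0.1622,0.0270)
F = F_att + ΣF_rep = (3.1622,-11.9730)
p' = p + 1/20·F = (8.1581,11.4014)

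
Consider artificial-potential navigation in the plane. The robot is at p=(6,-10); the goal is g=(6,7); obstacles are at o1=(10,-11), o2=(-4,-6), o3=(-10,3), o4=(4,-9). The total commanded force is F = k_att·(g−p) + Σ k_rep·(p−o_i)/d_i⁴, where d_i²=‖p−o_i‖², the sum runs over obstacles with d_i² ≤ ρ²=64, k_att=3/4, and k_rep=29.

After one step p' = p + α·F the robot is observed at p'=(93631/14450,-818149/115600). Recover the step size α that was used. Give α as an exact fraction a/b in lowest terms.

α = 1/4

F_att = 3/4·(g−p) = 3/4·(0,17) = (0.0000,12.7500)
o1: d²=17 ≤ ρ²=64; F_rep = 29·(-4,1)/17² = (-0.4014,0.1003)
o2: d²=116 > ρ²=64 → inactive
o3: d²=425 > ρ²=64 → inactive
o4: d²=5 ≤ ρ²=64; F_rep = 29·(2,-1)/5² = (2.3200,-1.1600)
F = F_att + ΣF_rep = (1.9186,11.6903)
Δp = p'−p = (0.4797,2.9226); α = Δx/Fx = (6931/14450) / (13862/7225) = 1/4
check: Δy/Fy = (337851/115600) / (337851/28900) = 1/4 ✓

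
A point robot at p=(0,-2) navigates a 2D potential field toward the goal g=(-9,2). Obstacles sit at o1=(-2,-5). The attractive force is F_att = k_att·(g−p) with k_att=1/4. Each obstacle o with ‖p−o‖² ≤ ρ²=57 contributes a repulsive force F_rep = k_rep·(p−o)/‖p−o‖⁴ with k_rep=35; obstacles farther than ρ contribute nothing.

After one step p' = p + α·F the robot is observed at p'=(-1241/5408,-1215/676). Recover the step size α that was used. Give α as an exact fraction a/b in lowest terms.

F_att = 1/4·(g−p) = 1/4·(-9,4) = (-2.2500,1.0000)
o1: d²=13 ≤ ρ²=57; F_rep = 35·(2,3)/13² = (0.4142,0.6213)
F = F_att + ΣF_rep = (-1.8358,1.6213)
Δp = p'−p = (-0.2295,0.2027); α = Δx/Fx = (-1241/5408) / (-1241/676) = 1/8
check: Δy/Fy = (137/676) / (274/169) = 1/8 ✓

α = 1/8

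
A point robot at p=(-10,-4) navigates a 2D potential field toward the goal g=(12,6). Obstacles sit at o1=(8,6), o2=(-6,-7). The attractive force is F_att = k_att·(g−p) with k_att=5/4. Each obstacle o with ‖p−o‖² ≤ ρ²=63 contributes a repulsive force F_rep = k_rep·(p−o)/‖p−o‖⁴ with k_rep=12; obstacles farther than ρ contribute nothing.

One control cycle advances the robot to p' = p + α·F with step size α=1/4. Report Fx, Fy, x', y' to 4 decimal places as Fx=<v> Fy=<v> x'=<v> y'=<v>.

Fx=27.4232 Fy=12.5576 x'=-3.1442 y'=-0.8606

F_att = 5/4·(g−p) = 5/4·(22,10) = (27.5000,12.5000)
o1: d²=424 > ρ²=63 → inactive
o2: d²=25 ≤ ρ²=63; F_rep = 12·(-4,3)/25² = (-0.0768,0.0576)
F = F_att + ΣF_rep = (27.4232,12.5576)
p' = p + 1/4·F = (-3.1442,-0.8606)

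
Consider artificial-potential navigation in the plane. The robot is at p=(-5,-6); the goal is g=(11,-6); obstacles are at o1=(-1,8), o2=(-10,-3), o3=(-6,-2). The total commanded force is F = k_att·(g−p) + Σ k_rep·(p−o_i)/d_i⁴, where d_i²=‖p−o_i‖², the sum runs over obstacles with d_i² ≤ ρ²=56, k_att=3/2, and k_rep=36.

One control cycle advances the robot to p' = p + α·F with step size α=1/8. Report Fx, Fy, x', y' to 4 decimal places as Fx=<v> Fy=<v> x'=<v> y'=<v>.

Fx=24.2803 Fy=-0.5917 x'=-1.9650 y'=-6.0740

F_att = 3/2·(g−p) = 3/2·(16,0) = (24.0000,0.0000)
o1: d²=212 > ρ²=56 → inactive
o2: d²=34 ≤ ρ²=56; F_rep = 36·(5,-3)/34² = (0.1557,-0.0934)
o3: d²=17 ≤ ρ²=56; F_rep = 36·(1,-4)/17² = (0.1246,-0.4983)
F = F_att + ΣF_rep = (24.2803,-0.5917)
p' = p + 1/8·F = (-1.9650,-6.0740)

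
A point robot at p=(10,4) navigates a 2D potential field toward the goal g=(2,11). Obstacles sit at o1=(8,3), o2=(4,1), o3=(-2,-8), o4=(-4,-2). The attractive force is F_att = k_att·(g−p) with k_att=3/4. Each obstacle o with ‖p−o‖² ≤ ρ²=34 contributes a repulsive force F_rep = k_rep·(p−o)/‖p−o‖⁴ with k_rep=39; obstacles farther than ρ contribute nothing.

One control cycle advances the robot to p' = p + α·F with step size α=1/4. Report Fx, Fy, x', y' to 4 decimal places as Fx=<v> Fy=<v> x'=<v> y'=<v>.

Fx=-2.8800 Fy=6.8100 x'=9.2800 y'=5.7025

F_att = 3/4·(g−p) = 3/4·(-8,7) = (-6.0000,5.2500)
o1: d²=5 ≤ ρ²=34; F_rep = 39·(2,1)/5² = (3.1200,1.5600)
o2: d²=45 > ρ²=34 → inactive
o3: d²=288 > ρ²=34 → inactive
o4: d²=232 > ρ²=34 → inactive
F = F_att + ΣF_rep = (-2.8800,6.8100)
p' = p + 1/4·F = (9.2800,5.7025)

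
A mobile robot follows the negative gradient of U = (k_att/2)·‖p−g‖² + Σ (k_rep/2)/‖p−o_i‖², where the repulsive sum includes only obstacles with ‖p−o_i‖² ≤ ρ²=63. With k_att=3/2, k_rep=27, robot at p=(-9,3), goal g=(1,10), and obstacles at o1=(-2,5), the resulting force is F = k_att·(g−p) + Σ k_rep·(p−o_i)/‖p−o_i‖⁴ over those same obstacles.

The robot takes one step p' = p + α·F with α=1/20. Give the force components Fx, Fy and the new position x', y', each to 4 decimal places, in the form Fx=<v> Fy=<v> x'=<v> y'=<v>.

F_att = 3/2·(g−p) = 3/2·(10,7) = (15.0000,10.5000)
o1: d²=53 ≤ ρ²=63; F_rep = 27·(-7,-2)/53² = (-0.0673,-0.0192)
F = F_att + ΣF_rep = (14.9327,10.4808)
p' = p + 1/20·F = (-8.2534,3.5240)

Fx=14.9327 Fy=10.4808 x'=-8.2534 y'=3.5240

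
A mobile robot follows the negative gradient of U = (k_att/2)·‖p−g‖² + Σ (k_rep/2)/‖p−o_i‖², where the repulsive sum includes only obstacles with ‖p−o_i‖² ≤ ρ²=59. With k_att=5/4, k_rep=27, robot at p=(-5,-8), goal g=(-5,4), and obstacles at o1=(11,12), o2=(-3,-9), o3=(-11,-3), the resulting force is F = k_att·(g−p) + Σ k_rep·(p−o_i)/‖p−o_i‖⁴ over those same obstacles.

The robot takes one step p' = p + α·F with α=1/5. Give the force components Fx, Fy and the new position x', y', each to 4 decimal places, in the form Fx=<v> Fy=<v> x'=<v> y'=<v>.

F_att = 5/4·(g−p) = 5/4·(0,12) = (0.0000,15.0000)
o1: d²=656 > ρ²=59 → inactive
o2: d²=5 ≤ ρ²=59; F_rep = 27·(-2,1)/5² = (-2.1600,1.0800)
o3: d²=61 > ρ²=59 → inactive
F = F_att + ΣF_rep = (-2.1600,16.0800)
p' = p + 1/5·F = (-5.4320,-4.7840)

Fx=-2.1600 Fy=16.0800 x'=-5.4320 y'=-4.7840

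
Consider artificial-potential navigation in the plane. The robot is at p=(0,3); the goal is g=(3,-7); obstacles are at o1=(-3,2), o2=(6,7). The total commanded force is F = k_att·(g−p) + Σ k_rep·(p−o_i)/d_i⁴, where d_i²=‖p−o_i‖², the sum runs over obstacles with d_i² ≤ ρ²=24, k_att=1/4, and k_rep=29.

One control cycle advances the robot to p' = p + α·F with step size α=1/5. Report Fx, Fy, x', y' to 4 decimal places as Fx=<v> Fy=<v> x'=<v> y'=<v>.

F_att = 1/4·(g−p) = 1/4·(3,-10) = (0.7500,-2.5000)
o1: d²=10 ≤ ρ²=24; F_rep = 29·(3,1)/10² = (0.8700,0.2900)
o2: d²=52 > ρ²=24 → inactive
F = F_att + ΣF_rep = (1.6200,-2.2100)
p' = p + 1/5·F = (0.3240,2.5580)

Fx=1.6200 Fy=-2.2100 x'=0.3240 y'=2.5580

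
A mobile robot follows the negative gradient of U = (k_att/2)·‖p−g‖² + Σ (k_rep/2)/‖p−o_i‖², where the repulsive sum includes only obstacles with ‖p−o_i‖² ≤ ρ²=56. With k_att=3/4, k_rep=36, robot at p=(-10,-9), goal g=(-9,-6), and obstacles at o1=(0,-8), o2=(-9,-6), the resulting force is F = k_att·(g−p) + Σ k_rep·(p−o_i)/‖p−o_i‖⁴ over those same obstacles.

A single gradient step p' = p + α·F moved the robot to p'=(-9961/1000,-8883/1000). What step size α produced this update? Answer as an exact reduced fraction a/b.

F_att = 3/4·(g−p) = 3/4·(1,3) = (0.7500,2.2500)
o1: d²=101 > ρ²=56 → inactive
o2: d²=10 ≤ ρ²=56; F_rep = 36·(-1,-3)/10² = (-0.3600,-1.0800)
F = F_att + ΣF_rep = (0.3900,1.1700)
Δp = p'−p = (0.0390,0.1170); α = Δx/Fx = (39/1000) / (39/100) = 1/10
check: Δy/Fy = (117/1000) / (117/100) = 1/10 ✓

α = 1/10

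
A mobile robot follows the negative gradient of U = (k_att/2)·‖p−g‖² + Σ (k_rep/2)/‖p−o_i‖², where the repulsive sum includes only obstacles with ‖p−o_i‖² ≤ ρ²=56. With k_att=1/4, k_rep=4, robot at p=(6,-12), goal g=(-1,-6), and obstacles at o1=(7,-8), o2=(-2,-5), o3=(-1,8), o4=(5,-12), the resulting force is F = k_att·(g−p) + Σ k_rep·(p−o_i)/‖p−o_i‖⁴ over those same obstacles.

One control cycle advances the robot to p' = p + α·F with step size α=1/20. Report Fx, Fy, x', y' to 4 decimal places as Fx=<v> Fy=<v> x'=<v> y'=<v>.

Fx=2.2362 Fy=1.4446 x'=6.1118 y'=-11.9278

F_att = 1/4·(g−p) = 1/4·(-7,6) = (-1.7500,1.5000)
o1: d²=17 ≤ ρ²=56; F_rep = 4·(-1,-4)/17² = (-0.0138,-0.0554)
o2: d²=113 > ρ²=56 → inactive
o3: d²=449 > ρ²=56 → inactive
o4: d²=1 ≤ ρ²=56; F_rep = 4·(1,0)/1² = (4.0000,0.0000)
F = F_att + ΣF_rep = (2.2362,1.4446)
p' = p + 1/20·F = (6.1118,-11.9278)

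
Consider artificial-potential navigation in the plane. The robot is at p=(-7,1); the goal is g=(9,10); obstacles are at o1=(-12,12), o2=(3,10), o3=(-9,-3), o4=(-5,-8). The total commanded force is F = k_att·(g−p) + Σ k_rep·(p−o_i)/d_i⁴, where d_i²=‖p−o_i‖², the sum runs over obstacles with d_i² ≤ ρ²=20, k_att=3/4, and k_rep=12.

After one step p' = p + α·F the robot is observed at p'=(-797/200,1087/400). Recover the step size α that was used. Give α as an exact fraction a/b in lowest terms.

α = 1/4

F_att = 3/4·(g−p) = 3/4·(16,9) = (12.0000,6.7500)
o1: d²=146 > ρ²=20 → inactive
o2: d²=181 > ρ²=20 → inactive
o3: d²=20 ≤ ρ²=20; F_rep = 12·(2,4)/20² = (0.0600,0.1200)
o4: d²=85 > ρ²=20 → inactive
F = F_att + ΣF_rep = (12.0600,6.8700)
Δp = p'−p = (3.0150,1.7175); α = Δx/Fx = (603/200) / (603/50) = 1/4
check: Δy/Fy = (687/400) / (687/100) = 1/4 ✓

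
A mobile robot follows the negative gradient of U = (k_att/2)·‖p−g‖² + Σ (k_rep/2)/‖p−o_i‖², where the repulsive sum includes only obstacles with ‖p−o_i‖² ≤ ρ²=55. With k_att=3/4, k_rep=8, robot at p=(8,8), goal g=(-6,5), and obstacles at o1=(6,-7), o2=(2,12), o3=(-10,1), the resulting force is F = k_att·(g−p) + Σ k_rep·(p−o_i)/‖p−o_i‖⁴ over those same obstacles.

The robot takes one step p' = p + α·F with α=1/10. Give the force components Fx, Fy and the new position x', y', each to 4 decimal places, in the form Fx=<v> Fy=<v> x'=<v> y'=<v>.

Fx=-10.4822 Fy=-2.2618 x'=6.9518 y'=7.7738

F_att = 3/4·(g−p) = 3/4·(-14,-3) = (-10.5000,-2.2500)
o1: d²=229 > ρ²=55 → inactive
o2: d²=52 ≤ ρ²=55; F_rep = 8·(6,-4)/52² = (0.0178,-0.0118)
o3: d²=373 > ρ²=55 → inactive
F = F_att + ΣF_rep = (-10.4822,-2.2618)
p' = p + 1/10·F = (6.9518,7.7738)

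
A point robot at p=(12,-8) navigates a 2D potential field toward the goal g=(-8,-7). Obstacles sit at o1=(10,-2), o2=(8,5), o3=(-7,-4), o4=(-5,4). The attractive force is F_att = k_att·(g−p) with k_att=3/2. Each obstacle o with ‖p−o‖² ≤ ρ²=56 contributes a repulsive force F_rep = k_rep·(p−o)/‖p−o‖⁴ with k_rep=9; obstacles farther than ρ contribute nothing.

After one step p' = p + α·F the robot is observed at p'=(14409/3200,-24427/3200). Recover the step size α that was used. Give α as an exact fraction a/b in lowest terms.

F_att = 3/2·(g−p) = 3/2·(-20,1) = (-30.0000,1.5000)
o1: d²=40 ≤ ρ²=56; F_rep = 9·(2,-6)/40² = (0.0112,-0.0338)
o2: d²=185 > ρ²=56 → inactive
o3: d²=377 > ρ²=56 → inactive
o4: d²=433 > ρ²=56 → inactive
F = F_att + ΣF_rep = (-29.9887,1.4663)
Δp = p'−p = (-7.4972,0.3666); α = Δx/Fx = (-23991/3200) / (-23991/800) = 1/4
check: Δy/Fy = (1173/3200) / (1173/800) = 1/4 ✓

α = 1/4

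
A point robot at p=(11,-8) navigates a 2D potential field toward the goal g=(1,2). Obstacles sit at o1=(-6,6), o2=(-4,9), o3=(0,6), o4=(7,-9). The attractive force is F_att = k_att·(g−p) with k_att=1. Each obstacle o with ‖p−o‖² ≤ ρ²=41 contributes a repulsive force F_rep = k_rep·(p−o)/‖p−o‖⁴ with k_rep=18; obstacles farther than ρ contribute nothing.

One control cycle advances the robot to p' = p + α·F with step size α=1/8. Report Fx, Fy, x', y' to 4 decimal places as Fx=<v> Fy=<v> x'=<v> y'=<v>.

F_att = 1·(g−p) = 1·(-10,10) = (-10.0000,10.0000)
o1: d²=485 > ρ²=41 → inactive
o2: d²=514 > ρ²=41 → inactive
o3: d²=317 > ρ²=41 → inactive
o4: d²=17 ≤ ρ²=41; F_rep = 18·(4,1)/17² = (0.2491,0.0623)
F = F_att + ΣF_rep = (-9.7509,10.0623)
p' = p + 1/8·F = (9.7811,-6.7422)

Fx=-9.7509 Fy=10.0623 x'=9.7811 y'=-6.7422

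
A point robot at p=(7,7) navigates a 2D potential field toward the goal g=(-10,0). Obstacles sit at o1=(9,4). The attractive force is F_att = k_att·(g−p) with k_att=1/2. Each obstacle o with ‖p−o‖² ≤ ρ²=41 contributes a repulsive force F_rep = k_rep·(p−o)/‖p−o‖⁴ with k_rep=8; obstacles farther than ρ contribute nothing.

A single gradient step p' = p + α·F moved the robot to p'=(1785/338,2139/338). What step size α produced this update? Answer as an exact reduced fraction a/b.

F_att = 1/2·(g−p) = 1/2·(-17,-7) = (-8.5000,-3.5000)
o1: d²=13 ≤ ρ²=41; F_rep = 8·(-2,3)/13² = (-0.0947,0.1420)
F = F_att + ΣF_rep = (-8.5947,-3.3580)
Δp = p'−p = (-1.7189,-0.6716); α = Δx/Fx = (-581/338) / (-2905/338) = 1/5
check: Δy/Fy = (-227/338) / (-1135/338) = 1/5 ✓

α = 1/5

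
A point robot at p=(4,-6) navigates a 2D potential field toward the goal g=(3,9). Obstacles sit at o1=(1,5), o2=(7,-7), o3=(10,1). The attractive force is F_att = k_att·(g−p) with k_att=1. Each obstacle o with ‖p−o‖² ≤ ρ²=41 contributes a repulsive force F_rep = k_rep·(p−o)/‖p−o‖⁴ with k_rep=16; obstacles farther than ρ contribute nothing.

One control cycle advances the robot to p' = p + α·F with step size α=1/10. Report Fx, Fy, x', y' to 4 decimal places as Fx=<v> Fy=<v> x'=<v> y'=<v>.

Fx=-1.4800 Fy=15.1600 x'=3.8520 y'=-4.4840

F_att = 1·(g−p) = 1·(-1,15) = (-1.0000,15.0000)
o1: d²=130 > ρ²=41 → inactive
o2: d²=10 ≤ ρ²=41; F_rep = 16·(-3,1)/10² = (-0.4800,0.1600)
o3: d²=85 > ρ²=41 → inactive
F = F_att + ΣF_rep = (-1.4800,15.1600)
p' = p + 1/10·F = (3.8520,-4.4840)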